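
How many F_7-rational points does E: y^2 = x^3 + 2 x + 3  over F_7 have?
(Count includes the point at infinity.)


For each x in F_7, count y with y^2 = x^3 + 2 x + 3 mod 7:
  x = 2: RHS = 1, y in [1, 6]  -> 2 point(s)
  x = 3: RHS = 1, y in [1, 6]  -> 2 point(s)
  x = 6: RHS = 0, y in [0]  -> 1 point(s)
Affine points: 5. Add the point at infinity: total = 6.

#E(F_7) = 6


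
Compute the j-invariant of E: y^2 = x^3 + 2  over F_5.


Delta = -16(4 a^3 + 27 b^2) mod 5 = 2
-1728 * (4 a)^3 = -1728 * (4*0)^3 mod 5 = 0
j = 0 * 2^(-1) mod 5 = 0

j = 0 (mod 5)


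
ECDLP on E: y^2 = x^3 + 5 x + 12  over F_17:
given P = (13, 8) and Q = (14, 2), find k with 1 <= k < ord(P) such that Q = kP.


Enumerate multiples of P until we hit Q = (14, 2):
  1P = (13, 8)
  2P = (12, 7)
  3P = (10, 12)
  4P = (9, 15)
  5P = (14, 15)
  6P = (5, 14)
  7P = (7, 13)
  8P = (1, 16)
  9P = (11, 2)
  10P = (2, 8)
  11P = (2, 9)
  12P = (11, 15)
  13P = (1, 1)
  14P = (7, 4)
  15P = (5, 3)
  16P = (14, 2)
Match found at i = 16.

k = 16


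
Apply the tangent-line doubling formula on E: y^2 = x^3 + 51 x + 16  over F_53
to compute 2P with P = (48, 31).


Doubling: s = (3 x1^2 + a) / (2 y1)
s = (3*48^2 + 51) / (2*31) mod 53 = 14
x3 = s^2 - 2 x1 mod 53 = 14^2 - 2*48 = 47
y3 = s (x1 - x3) - y1 mod 53 = 14 * (48 - 47) - 31 = 36

2P = (47, 36)


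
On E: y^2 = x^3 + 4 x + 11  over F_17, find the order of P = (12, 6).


Compute successive multiples of P until we hit O:
  1P = (12, 6)
  2P = (6, 8)
  3P = (1, 13)
  4P = (3, 13)
  5P = (11, 14)
  6P = (7, 5)
  7P = (13, 4)
  8P = (13, 13)
  ... (continuing to 15P)
  15P = O

ord(P) = 15


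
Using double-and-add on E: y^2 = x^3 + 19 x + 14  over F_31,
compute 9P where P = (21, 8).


k = 9 = 1001_2 (binary, LSB first: 1001)
Double-and-add from P = (21, 8):
  bit 0 = 1: acc = O + (21, 8) = (21, 8)
  bit 1 = 0: acc unchanged = (21, 8)
  bit 2 = 0: acc unchanged = (21, 8)
  bit 3 = 1: acc = (21, 8) + (30, 26) = (15, 4)

9P = (15, 4)


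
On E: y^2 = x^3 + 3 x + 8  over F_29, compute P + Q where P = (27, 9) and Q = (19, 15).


P != Q, so use the chord formula.
s = (y2 - y1) / (x2 - x1) = (6) / (21) mod 29 = 21
x3 = s^2 - x1 - x2 mod 29 = 21^2 - 27 - 19 = 18
y3 = s (x1 - x3) - y1 mod 29 = 21 * (27 - 18) - 9 = 6

P + Q = (18, 6)


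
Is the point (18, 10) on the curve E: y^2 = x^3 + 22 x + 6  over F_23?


Check whether y^2 = x^3 + 22 x + 6 (mod 23) for (x, y) = (18, 10).
LHS: y^2 = 10^2 mod 23 = 8
RHS: x^3 + 22 x + 6 = 18^3 + 22*18 + 6 mod 23 = 1
LHS != RHS

No, not on the curve


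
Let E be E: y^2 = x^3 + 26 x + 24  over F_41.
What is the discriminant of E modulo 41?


4 a^3 + 27 b^2 = 4*26^3 + 27*24^2 = 70304 + 15552 = 85856
Delta = -16 * (85856) = -1373696
Delta mod 41 = 9

Delta = 9 (mod 41)


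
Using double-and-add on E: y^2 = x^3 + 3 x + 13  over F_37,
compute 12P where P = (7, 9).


k = 12 = 1100_2 (binary, LSB first: 0011)
Double-and-add from P = (7, 9):
  bit 0 = 0: acc unchanged = O
  bit 1 = 0: acc unchanged = O
  bit 2 = 1: acc = O + (32, 24) = (32, 24)
  bit 3 = 1: acc = (32, 24) + (19, 11) = (24, 21)

12P = (24, 21)


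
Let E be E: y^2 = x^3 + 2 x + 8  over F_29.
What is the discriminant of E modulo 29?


4 a^3 + 27 b^2 = 4*2^3 + 27*8^2 = 32 + 1728 = 1760
Delta = -16 * (1760) = -28160
Delta mod 29 = 28

Delta = 28 (mod 29)


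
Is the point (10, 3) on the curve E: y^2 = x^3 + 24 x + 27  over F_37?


Check whether y^2 = x^3 + 24 x + 27 (mod 37) for (x, y) = (10, 3).
LHS: y^2 = 3^2 mod 37 = 9
RHS: x^3 + 24 x + 27 = 10^3 + 24*10 + 27 mod 37 = 9
LHS = RHS

Yes, on the curve


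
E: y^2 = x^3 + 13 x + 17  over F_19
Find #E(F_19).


For each x in F_19, count y with y^2 = x^3 + 13 x + 17 mod 19:
  x = 0: RHS = 17, y in [6, 13]  -> 2 point(s)
  x = 3: RHS = 7, y in [8, 11]  -> 2 point(s)
  x = 4: RHS = 0, y in [0]  -> 1 point(s)
  x = 5: RHS = 17, y in [6, 13]  -> 2 point(s)
  x = 6: RHS = 7, y in [8, 11]  -> 2 point(s)
  x = 8: RHS = 6, y in [5, 14]  -> 2 point(s)
  x = 10: RHS = 7, y in [8, 11]  -> 2 point(s)
  x = 11: RHS = 9, y in [3, 16]  -> 2 point(s)
  x = 12: RHS = 1, y in [1, 18]  -> 2 point(s)
  x = 14: RHS = 17, y in [6, 13]  -> 2 point(s)
Affine points: 19. Add the point at infinity: total = 20.

#E(F_19) = 20


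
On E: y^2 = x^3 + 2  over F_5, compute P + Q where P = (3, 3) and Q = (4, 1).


P != Q, so use the chord formula.
s = (y2 - y1) / (x2 - x1) = (3) / (1) mod 5 = 3
x3 = s^2 - x1 - x2 mod 5 = 3^2 - 3 - 4 = 2
y3 = s (x1 - x3) - y1 mod 5 = 3 * (3 - 2) - 3 = 0

P + Q = (2, 0)


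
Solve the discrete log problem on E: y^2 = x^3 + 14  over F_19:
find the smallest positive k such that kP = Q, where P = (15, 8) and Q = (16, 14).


Enumerate multiples of P until we hit Q = (16, 14):
  1P = (15, 8)
  2P = (17, 5)
  3P = (13, 8)
  4P = (10, 11)
  5P = (5, 5)
  6P = (16, 5)
  7P = (16, 14)
Match found at i = 7.

k = 7


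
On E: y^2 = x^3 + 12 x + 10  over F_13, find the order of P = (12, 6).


Compute successive multiples of P until we hit O:
  1P = (12, 6)
  2P = (6, 8)
  3P = (11, 11)
  4P = (2, 9)
  5P = (0, 6)
  6P = (1, 7)
  7P = (10, 8)
  8P = (5, 0)
  ... (continuing to 16P)
  16P = O

ord(P) = 16


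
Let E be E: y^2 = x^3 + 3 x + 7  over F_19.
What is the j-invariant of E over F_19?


Delta = -16(4 a^3 + 27 b^2) mod 19 = 18
-1728 * (4 a)^3 = -1728 * (4*3)^3 mod 19 = 18
j = 18 * 18^(-1) mod 19 = 1

j = 1 (mod 19)


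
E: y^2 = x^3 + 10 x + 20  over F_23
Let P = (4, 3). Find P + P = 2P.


Doubling: s = (3 x1^2 + a) / (2 y1)
s = (3*4^2 + 10) / (2*3) mod 23 = 2
x3 = s^2 - 2 x1 mod 23 = 2^2 - 2*4 = 19
y3 = s (x1 - x3) - y1 mod 23 = 2 * (4 - 19) - 3 = 13

2P = (19, 13)


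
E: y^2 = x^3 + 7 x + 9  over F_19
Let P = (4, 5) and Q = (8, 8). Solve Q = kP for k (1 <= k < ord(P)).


Enumerate multiples of P until we hit Q = (8, 8):
  1P = (4, 5)
  2P = (8, 11)
  3P = (14, 18)
  4P = (12, 15)
  5P = (1, 13)
  6P = (0, 16)
  7P = (0, 3)
  8P = (1, 6)
  9P = (12, 4)
  10P = (14, 1)
  11P = (8, 8)
Match found at i = 11.

k = 11


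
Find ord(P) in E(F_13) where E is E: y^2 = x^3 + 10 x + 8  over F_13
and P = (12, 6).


Compute successive multiples of P until we hit O:
  1P = (12, 6)
  2P = (2, 7)
  3P = (2, 6)
  4P = (12, 7)
  5P = O

ord(P) = 5


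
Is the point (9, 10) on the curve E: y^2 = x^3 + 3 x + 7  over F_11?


Check whether y^2 = x^3 + 3 x + 7 (mod 11) for (x, y) = (9, 10).
LHS: y^2 = 10^2 mod 11 = 1
RHS: x^3 + 3 x + 7 = 9^3 + 3*9 + 7 mod 11 = 4
LHS != RHS

No, not on the curve


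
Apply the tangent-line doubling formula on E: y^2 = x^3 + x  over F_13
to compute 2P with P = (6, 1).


Doubling: s = (3 x1^2 + a) / (2 y1)
s = (3*6^2 + 1) / (2*1) mod 13 = 9
x3 = s^2 - 2 x1 mod 13 = 9^2 - 2*6 = 4
y3 = s (x1 - x3) - y1 mod 13 = 9 * (6 - 4) - 1 = 4

2P = (4, 4)


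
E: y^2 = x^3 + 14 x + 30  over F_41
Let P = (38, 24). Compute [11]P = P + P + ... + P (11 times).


k = 11 = 1011_2 (binary, LSB first: 1101)
Double-and-add from P = (38, 24):
  bit 0 = 1: acc = O + (38, 24) = (38, 24)
  bit 1 = 1: acc = (38, 24) + (6, 17) = (30, 29)
  bit 2 = 0: acc unchanged = (30, 29)
  bit 3 = 1: acc = (30, 29) + (18, 13) = (13, 21)

11P = (13, 21)


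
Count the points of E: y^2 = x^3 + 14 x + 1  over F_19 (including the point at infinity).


For each x in F_19, count y with y^2 = x^3 + 14 x + 1 mod 19:
  x = 0: RHS = 1, y in [1, 18]  -> 2 point(s)
  x = 1: RHS = 16, y in [4, 15]  -> 2 point(s)
  x = 4: RHS = 7, y in [8, 11]  -> 2 point(s)
  x = 5: RHS = 6, y in [5, 14]  -> 2 point(s)
  x = 6: RHS = 16, y in [4, 15]  -> 2 point(s)
  x = 7: RHS = 5, y in [9, 10]  -> 2 point(s)
  x = 8: RHS = 17, y in [6, 13]  -> 2 point(s)
  x = 9: RHS = 1, y in [1, 18]  -> 2 point(s)
  x = 10: RHS = 1, y in [1, 18]  -> 2 point(s)
  x = 11: RHS = 4, y in [2, 17]  -> 2 point(s)
  x = 12: RHS = 16, y in [4, 15]  -> 2 point(s)
  x = 13: RHS = 5, y in [9, 10]  -> 2 point(s)
  x = 18: RHS = 5, y in [9, 10]  -> 2 point(s)
Affine points: 26. Add the point at infinity: total = 27.

#E(F_19) = 27


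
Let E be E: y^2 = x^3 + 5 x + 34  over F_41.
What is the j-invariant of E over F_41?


Delta = -16(4 a^3 + 27 b^2) mod 41 = 24
-1728 * (4 a)^3 = -1728 * (4*5)^3 mod 41 = 11
j = 11 * 24^(-1) mod 41 = 9

j = 9 (mod 41)


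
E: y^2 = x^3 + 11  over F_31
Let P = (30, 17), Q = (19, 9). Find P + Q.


P != Q, so use the chord formula.
s = (y2 - y1) / (x2 - x1) = (23) / (20) mod 31 = 12
x3 = s^2 - x1 - x2 mod 31 = 12^2 - 30 - 19 = 2
y3 = s (x1 - x3) - y1 mod 31 = 12 * (30 - 2) - 17 = 9

P + Q = (2, 9)


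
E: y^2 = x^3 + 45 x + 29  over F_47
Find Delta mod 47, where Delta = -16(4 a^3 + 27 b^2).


4 a^3 + 27 b^2 = 4*45^3 + 27*29^2 = 364500 + 22707 = 387207
Delta = -16 * (387207) = -6195312
Delta mod 47 = 40

Delta = 40 (mod 47)


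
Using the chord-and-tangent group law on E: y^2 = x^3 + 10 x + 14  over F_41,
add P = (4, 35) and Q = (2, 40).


P != Q, so use the chord formula.
s = (y2 - y1) / (x2 - x1) = (5) / (39) mod 41 = 18
x3 = s^2 - x1 - x2 mod 41 = 18^2 - 4 - 2 = 31
y3 = s (x1 - x3) - y1 mod 41 = 18 * (4 - 31) - 35 = 12

P + Q = (31, 12)


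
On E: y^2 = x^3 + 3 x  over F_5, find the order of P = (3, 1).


Compute successive multiples of P until we hit O:
  1P = (3, 1)
  2P = (4, 4)
  3P = (2, 2)
  4P = (1, 2)
  5P = (0, 0)
  6P = (1, 3)
  7P = (2, 3)
  8P = (4, 1)
  ... (continuing to 10P)
  10P = O

ord(P) = 10


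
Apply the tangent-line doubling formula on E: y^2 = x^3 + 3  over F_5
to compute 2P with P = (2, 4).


Doubling: s = (3 x1^2 + a) / (2 y1)
s = (3*2^2 + 0) / (2*4) mod 5 = 4
x3 = s^2 - 2 x1 mod 5 = 4^2 - 2*2 = 2
y3 = s (x1 - x3) - y1 mod 5 = 4 * (2 - 2) - 4 = 1

2P = (2, 1)


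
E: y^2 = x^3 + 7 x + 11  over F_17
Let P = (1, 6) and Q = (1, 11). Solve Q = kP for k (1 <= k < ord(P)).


Enumerate multiples of P until we hit Q = (1, 11):
  1P = (1, 6)
  2P = (2, 13)
  3P = (12, 2)
  4P = (12, 15)
  5P = (2, 4)
  6P = (1, 11)
Match found at i = 6.

k = 6


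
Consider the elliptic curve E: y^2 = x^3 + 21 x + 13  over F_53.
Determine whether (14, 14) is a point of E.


Check whether y^2 = x^3 + 21 x + 13 (mod 53) for (x, y) = (14, 14).
LHS: y^2 = 14^2 mod 53 = 37
RHS: x^3 + 21 x + 13 = 14^3 + 21*14 + 13 mod 53 = 30
LHS != RHS

No, not on the curve


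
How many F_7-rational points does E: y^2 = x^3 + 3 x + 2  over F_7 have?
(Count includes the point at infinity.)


For each x in F_7, count y with y^2 = x^3 + 3 x + 2 mod 7:
  x = 0: RHS = 2, y in [3, 4]  -> 2 point(s)
  x = 2: RHS = 2, y in [3, 4]  -> 2 point(s)
  x = 4: RHS = 1, y in [1, 6]  -> 2 point(s)
  x = 5: RHS = 2, y in [3, 4]  -> 2 point(s)
Affine points: 8. Add the point at infinity: total = 9.

#E(F_7) = 9


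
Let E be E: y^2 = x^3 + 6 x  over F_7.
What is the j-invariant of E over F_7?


Delta = -16(4 a^3 + 27 b^2) mod 7 = 1
-1728 * (4 a)^3 = -1728 * (4*6)^3 mod 7 = 6
j = 6 * 1^(-1) mod 7 = 6

j = 6 (mod 7)


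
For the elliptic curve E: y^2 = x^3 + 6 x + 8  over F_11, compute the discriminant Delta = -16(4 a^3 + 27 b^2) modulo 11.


4 a^3 + 27 b^2 = 4*6^3 + 27*8^2 = 864 + 1728 = 2592
Delta = -16 * (2592) = -41472
Delta mod 11 = 9

Delta = 9 (mod 11)


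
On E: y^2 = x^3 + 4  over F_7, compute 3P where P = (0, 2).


k = 3 = 11_2 (binary, LSB first: 11)
Double-and-add from P = (0, 2):
  bit 0 = 1: acc = O + (0, 2) = (0, 2)
  bit 1 = 1: acc = (0, 2) + (0, 5) = O

3P = O


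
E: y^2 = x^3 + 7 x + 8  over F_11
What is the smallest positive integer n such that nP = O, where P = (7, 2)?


Compute successive multiples of P until we hit O:
  1P = (7, 2)
  2P = (8, 9)
  3P = (1, 7)
  4P = (4, 1)
  5P = (5, 6)
  6P = (3, 1)
  7P = (10, 0)
  8P = (3, 10)
  ... (continuing to 14P)
  14P = O

ord(P) = 14


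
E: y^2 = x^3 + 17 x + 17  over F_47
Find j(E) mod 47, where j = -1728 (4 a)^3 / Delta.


Delta = -16(4 a^3 + 27 b^2) mod 47 = 29
-1728 * (4 a)^3 = -1728 * (4*17)^3 mod 47 = 22
j = 22 * 29^(-1) mod 47 = 4

j = 4 (mod 47)


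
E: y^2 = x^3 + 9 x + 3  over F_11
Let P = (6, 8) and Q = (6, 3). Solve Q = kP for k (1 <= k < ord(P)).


Enumerate multiples of P until we hit Q = (6, 3):
  1P = (6, 8)
  2P = (8, 9)
  3P = (0, 6)
  4P = (10, 9)
  5P = (4, 9)
  6P = (4, 2)
  7P = (10, 2)
  8P = (0, 5)
  9P = (8, 2)
  10P = (6, 3)
Match found at i = 10.

k = 10


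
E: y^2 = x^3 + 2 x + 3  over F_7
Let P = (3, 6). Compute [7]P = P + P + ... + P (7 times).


k = 7 = 111_2 (binary, LSB first: 111)
Double-and-add from P = (3, 6):
  bit 0 = 1: acc = O + (3, 6) = (3, 6)
  bit 1 = 1: acc = (3, 6) + (3, 1) = O
  bit 2 = 1: acc = O + (3, 6) = (3, 6)

7P = (3, 6)


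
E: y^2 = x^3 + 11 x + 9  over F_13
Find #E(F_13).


For each x in F_13, count y with y^2 = x^3 + 11 x + 9 mod 13:
  x = 0: RHS = 9, y in [3, 10]  -> 2 point(s)
  x = 2: RHS = 0, y in [0]  -> 1 point(s)
  x = 3: RHS = 4, y in [2, 11]  -> 2 point(s)
  x = 4: RHS = 0, y in [0]  -> 1 point(s)
  x = 7: RHS = 0, y in [0]  -> 1 point(s)
  x = 10: RHS = 1, y in [1, 12]  -> 2 point(s)
  x = 12: RHS = 10, y in [6, 7]  -> 2 point(s)
Affine points: 11. Add the point at infinity: total = 12.

#E(F_13) = 12


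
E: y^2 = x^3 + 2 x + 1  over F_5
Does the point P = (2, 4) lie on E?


Check whether y^2 = x^3 + 2 x + 1 (mod 5) for (x, y) = (2, 4).
LHS: y^2 = 4^2 mod 5 = 1
RHS: x^3 + 2 x + 1 = 2^3 + 2*2 + 1 mod 5 = 3
LHS != RHS

No, not on the curve


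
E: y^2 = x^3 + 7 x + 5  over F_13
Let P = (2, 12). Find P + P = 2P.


Doubling: s = (3 x1^2 + a) / (2 y1)
s = (3*2^2 + 7) / (2*12) mod 13 = 10
x3 = s^2 - 2 x1 mod 13 = 10^2 - 2*2 = 5
y3 = s (x1 - x3) - y1 mod 13 = 10 * (2 - 5) - 12 = 10

2P = (5, 10)


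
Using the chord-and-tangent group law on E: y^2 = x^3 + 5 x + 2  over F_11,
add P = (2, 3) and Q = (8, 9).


P != Q, so use the chord formula.
s = (y2 - y1) / (x2 - x1) = (6) / (6) mod 11 = 1
x3 = s^2 - x1 - x2 mod 11 = 1^2 - 2 - 8 = 2
y3 = s (x1 - x3) - y1 mod 11 = 1 * (2 - 2) - 3 = 8

P + Q = (2, 8)


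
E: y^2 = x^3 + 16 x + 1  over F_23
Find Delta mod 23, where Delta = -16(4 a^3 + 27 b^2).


4 a^3 + 27 b^2 = 4*16^3 + 27*1^2 = 16384 + 27 = 16411
Delta = -16 * (16411) = -262576
Delta mod 23 = 15

Delta = 15 (mod 23)


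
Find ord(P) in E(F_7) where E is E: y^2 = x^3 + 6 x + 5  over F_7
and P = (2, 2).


Compute successive multiples of P until we hit O:
  1P = (2, 2)
  2P = (4, 3)
  3P = (3, 1)
  4P = (3, 6)
  5P = (4, 4)
  6P = (2, 5)
  7P = O

ord(P) = 7


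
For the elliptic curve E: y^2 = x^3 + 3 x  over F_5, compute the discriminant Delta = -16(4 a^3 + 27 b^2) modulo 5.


4 a^3 + 27 b^2 = 4*3^3 + 27*0^2 = 108 + 0 = 108
Delta = -16 * (108) = -1728
Delta mod 5 = 2

Delta = 2 (mod 5)


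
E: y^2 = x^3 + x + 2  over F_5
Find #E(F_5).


For each x in F_5, count y with y^2 = x^3 + 1 x + 2 mod 5:
  x = 1: RHS = 4, y in [2, 3]  -> 2 point(s)
  x = 4: RHS = 0, y in [0]  -> 1 point(s)
Affine points: 3. Add the point at infinity: total = 4.

#E(F_5) = 4


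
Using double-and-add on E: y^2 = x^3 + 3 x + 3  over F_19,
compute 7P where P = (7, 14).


k = 7 = 111_2 (binary, LSB first: 111)
Double-and-add from P = (7, 14):
  bit 0 = 1: acc = O + (7, 14) = (7, 14)
  bit 1 = 1: acc = (7, 14) + (2, 6) = (8, 11)
  bit 2 = 1: acc = (8, 11) + (13, 4) = (3, 1)

7P = (3, 1)


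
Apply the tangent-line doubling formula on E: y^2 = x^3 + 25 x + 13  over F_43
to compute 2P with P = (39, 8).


Doubling: s = (3 x1^2 + a) / (2 y1)
s = (3*39^2 + 25) / (2*8) mod 43 = 18
x3 = s^2 - 2 x1 mod 43 = 18^2 - 2*39 = 31
y3 = s (x1 - x3) - y1 mod 43 = 18 * (39 - 31) - 8 = 7

2P = (31, 7)


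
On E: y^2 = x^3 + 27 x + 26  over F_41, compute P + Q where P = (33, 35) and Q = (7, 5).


P != Q, so use the chord formula.
s = (y2 - y1) / (x2 - x1) = (11) / (15) mod 41 = 39
x3 = s^2 - x1 - x2 mod 41 = 39^2 - 33 - 7 = 5
y3 = s (x1 - x3) - y1 mod 41 = 39 * (33 - 5) - 35 = 32

P + Q = (5, 32)


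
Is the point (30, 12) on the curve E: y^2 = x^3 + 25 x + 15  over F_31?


Check whether y^2 = x^3 + 25 x + 15 (mod 31) for (x, y) = (30, 12).
LHS: y^2 = 12^2 mod 31 = 20
RHS: x^3 + 25 x + 15 = 30^3 + 25*30 + 15 mod 31 = 20
LHS = RHS

Yes, on the curve


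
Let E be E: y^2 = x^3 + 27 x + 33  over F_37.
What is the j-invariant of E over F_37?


Delta = -16(4 a^3 + 27 b^2) mod 37 = 34
-1728 * (4 a)^3 = -1728 * (4*27)^3 mod 37 = 36
j = 36 * 34^(-1) mod 37 = 25

j = 25 (mod 37)


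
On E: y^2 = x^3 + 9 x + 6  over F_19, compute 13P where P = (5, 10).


k = 13 = 1101_2 (binary, LSB first: 1011)
Double-and-add from P = (5, 10):
  bit 0 = 1: acc = O + (5, 10) = (5, 10)
  bit 1 = 0: acc unchanged = (5, 10)
  bit 2 = 1: acc = (5, 10) + (4, 7) = (0, 5)
  bit 3 = 1: acc = (0, 5) + (11, 12) = (15, 1)

13P = (15, 1)


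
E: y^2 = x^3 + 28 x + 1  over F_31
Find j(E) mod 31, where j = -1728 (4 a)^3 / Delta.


Delta = -16(4 a^3 + 27 b^2) mod 31 = 25
-1728 * (4 a)^3 = -1728 * (4*28)^3 mod 31 = 2
j = 2 * 25^(-1) mod 31 = 10

j = 10 (mod 31)


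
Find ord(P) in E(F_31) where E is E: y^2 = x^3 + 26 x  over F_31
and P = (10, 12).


Compute successive multiples of P until we hit O:
  1P = (10, 12)
  2P = (8, 10)
  3P = (14, 15)
  4P = (25, 0)
  5P = (14, 16)
  6P = (8, 21)
  7P = (10, 19)
  8P = O

ord(P) = 8


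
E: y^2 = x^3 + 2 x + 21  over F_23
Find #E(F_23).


For each x in F_23, count y with y^2 = x^3 + 2 x + 21 mod 23:
  x = 1: RHS = 1, y in [1, 22]  -> 2 point(s)
  x = 3: RHS = 8, y in [10, 13]  -> 2 point(s)
  x = 4: RHS = 1, y in [1, 22]  -> 2 point(s)
  x = 5: RHS = 18, y in [8, 15]  -> 2 point(s)
  x = 9: RHS = 9, y in [3, 20]  -> 2 point(s)
  x = 10: RHS = 6, y in [11, 12]  -> 2 point(s)
  x = 12: RHS = 2, y in [5, 18]  -> 2 point(s)
  x = 13: RHS = 13, y in [6, 17]  -> 2 point(s)
  x = 16: RHS = 9, y in [3, 20]  -> 2 point(s)
  x = 17: RHS = 0, y in [0]  -> 1 point(s)
  x = 18: RHS = 1, y in [1, 22]  -> 2 point(s)
  x = 19: RHS = 18, y in [8, 15]  -> 2 point(s)
  x = 21: RHS = 9, y in [3, 20]  -> 2 point(s)
  x = 22: RHS = 18, y in [8, 15]  -> 2 point(s)
Affine points: 27. Add the point at infinity: total = 28.

#E(F_23) = 28


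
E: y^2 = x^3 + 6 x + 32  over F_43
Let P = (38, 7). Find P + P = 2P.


Doubling: s = (3 x1^2 + a) / (2 y1)
s = (3*38^2 + 6) / (2*7) mod 43 = 15
x3 = s^2 - 2 x1 mod 43 = 15^2 - 2*38 = 20
y3 = s (x1 - x3) - y1 mod 43 = 15 * (38 - 20) - 7 = 5

2P = (20, 5)


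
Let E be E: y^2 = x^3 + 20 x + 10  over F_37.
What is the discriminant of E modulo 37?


4 a^3 + 27 b^2 = 4*20^3 + 27*10^2 = 32000 + 2700 = 34700
Delta = -16 * (34700) = -555200
Delta mod 37 = 22

Delta = 22 (mod 37)


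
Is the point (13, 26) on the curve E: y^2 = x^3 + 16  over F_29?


Check whether y^2 = x^3 + 0 x + 16 (mod 29) for (x, y) = (13, 26).
LHS: y^2 = 26^2 mod 29 = 9
RHS: x^3 + 0 x + 16 = 13^3 + 0*13 + 16 mod 29 = 9
LHS = RHS

Yes, on the curve


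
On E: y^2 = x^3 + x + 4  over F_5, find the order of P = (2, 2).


Compute successive multiples of P until we hit O:
  1P = (2, 2)
  2P = (0, 2)
  3P = (3, 3)
  4P = (1, 4)
  5P = (1, 1)
  6P = (3, 2)
  7P = (0, 3)
  8P = (2, 3)
  ... (continuing to 9P)
  9P = O

ord(P) = 9


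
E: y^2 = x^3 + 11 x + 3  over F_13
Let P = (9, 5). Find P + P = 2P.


Doubling: s = (3 x1^2 + a) / (2 y1)
s = (3*9^2 + 11) / (2*5) mod 13 = 2
x3 = s^2 - 2 x1 mod 13 = 2^2 - 2*9 = 12
y3 = s (x1 - x3) - y1 mod 13 = 2 * (9 - 12) - 5 = 2

2P = (12, 2)


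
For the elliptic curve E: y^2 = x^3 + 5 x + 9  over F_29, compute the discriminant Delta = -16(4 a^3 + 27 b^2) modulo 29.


4 a^3 + 27 b^2 = 4*5^3 + 27*9^2 = 500 + 2187 = 2687
Delta = -16 * (2687) = -42992
Delta mod 29 = 15

Delta = 15 (mod 29)


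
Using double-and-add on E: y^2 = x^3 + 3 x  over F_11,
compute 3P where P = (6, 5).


k = 3 = 11_2 (binary, LSB first: 11)
Double-and-add from P = (6, 5):
  bit 0 = 1: acc = O + (6, 5) = (6, 5)
  bit 1 = 1: acc = (6, 5) + (0, 0) = (6, 6)

3P = (6, 6)


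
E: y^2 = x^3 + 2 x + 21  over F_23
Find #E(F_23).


For each x in F_23, count y with y^2 = x^3 + 2 x + 21 mod 23:
  x = 1: RHS = 1, y in [1, 22]  -> 2 point(s)
  x = 3: RHS = 8, y in [10, 13]  -> 2 point(s)
  x = 4: RHS = 1, y in [1, 22]  -> 2 point(s)
  x = 5: RHS = 18, y in [8, 15]  -> 2 point(s)
  x = 9: RHS = 9, y in [3, 20]  -> 2 point(s)
  x = 10: RHS = 6, y in [11, 12]  -> 2 point(s)
  x = 12: RHS = 2, y in [5, 18]  -> 2 point(s)
  x = 13: RHS = 13, y in [6, 17]  -> 2 point(s)
  x = 16: RHS = 9, y in [3, 20]  -> 2 point(s)
  x = 17: RHS = 0, y in [0]  -> 1 point(s)
  x = 18: RHS = 1, y in [1, 22]  -> 2 point(s)
  x = 19: RHS = 18, y in [8, 15]  -> 2 point(s)
  x = 21: RHS = 9, y in [3, 20]  -> 2 point(s)
  x = 22: RHS = 18, y in [8, 15]  -> 2 point(s)
Affine points: 27. Add the point at infinity: total = 28.

#E(F_23) = 28


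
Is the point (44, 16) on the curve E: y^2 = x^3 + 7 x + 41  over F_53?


Check whether y^2 = x^3 + 7 x + 41 (mod 53) for (x, y) = (44, 16).
LHS: y^2 = 16^2 mod 53 = 44
RHS: x^3 + 7 x + 41 = 44^3 + 7*44 + 41 mod 53 = 44
LHS = RHS

Yes, on the curve


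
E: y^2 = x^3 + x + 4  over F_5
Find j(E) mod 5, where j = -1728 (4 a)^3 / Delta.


Delta = -16(4 a^3 + 27 b^2) mod 5 = 4
-1728 * (4 a)^3 = -1728 * (4*1)^3 mod 5 = 3
j = 3 * 4^(-1) mod 5 = 2

j = 2 (mod 5)


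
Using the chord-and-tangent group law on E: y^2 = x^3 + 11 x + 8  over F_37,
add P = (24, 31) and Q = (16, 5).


P != Q, so use the chord formula.
s = (y2 - y1) / (x2 - x1) = (11) / (29) mod 37 = 31
x3 = s^2 - x1 - x2 mod 37 = 31^2 - 24 - 16 = 33
y3 = s (x1 - x3) - y1 mod 37 = 31 * (24 - 33) - 31 = 23

P + Q = (33, 23)


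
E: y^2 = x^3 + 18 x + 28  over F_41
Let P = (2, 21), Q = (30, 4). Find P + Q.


P != Q, so use the chord formula.
s = (y2 - y1) / (x2 - x1) = (24) / (28) mod 41 = 36
x3 = s^2 - x1 - x2 mod 41 = 36^2 - 2 - 30 = 34
y3 = s (x1 - x3) - y1 mod 41 = 36 * (2 - 34) - 21 = 16

P + Q = (34, 16)


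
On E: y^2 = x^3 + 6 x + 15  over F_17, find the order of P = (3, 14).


Compute successive multiples of P until we hit O:
  1P = (3, 14)
  2P = (3, 3)
  3P = O

ord(P) = 3


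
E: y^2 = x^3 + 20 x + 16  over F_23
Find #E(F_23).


For each x in F_23, count y with y^2 = x^3 + 20 x + 16 mod 23:
  x = 0: RHS = 16, y in [4, 19]  -> 2 point(s)
  x = 2: RHS = 18, y in [8, 15]  -> 2 point(s)
  x = 7: RHS = 16, y in [4, 19]  -> 2 point(s)
  x = 11: RHS = 3, y in [7, 16]  -> 2 point(s)
  x = 12: RHS = 6, y in [11, 12]  -> 2 point(s)
  x = 13: RHS = 12, y in [9, 14]  -> 2 point(s)
  x = 14: RHS = 4, y in [2, 21]  -> 2 point(s)
  x = 16: RHS = 16, y in [4, 19]  -> 2 point(s)
  x = 17: RHS = 2, y in [5, 18]  -> 2 point(s)
  x = 22: RHS = 18, y in [8, 15]  -> 2 point(s)
Affine points: 20. Add the point at infinity: total = 21.

#E(F_23) = 21


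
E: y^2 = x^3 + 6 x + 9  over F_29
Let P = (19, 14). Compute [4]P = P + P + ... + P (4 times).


k = 4 = 100_2 (binary, LSB first: 001)
Double-and-add from P = (19, 14):
  bit 0 = 0: acc unchanged = O
  bit 1 = 0: acc unchanged = O
  bit 2 = 1: acc = O + (15, 20) = (15, 20)

4P = (15, 20)


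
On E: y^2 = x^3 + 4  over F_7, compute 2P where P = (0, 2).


Doubling: s = (3 x1^2 + a) / (2 y1)
s = (3*0^2 + 0) / (2*2) mod 7 = 0
x3 = s^2 - 2 x1 mod 7 = 0^2 - 2*0 = 0
y3 = s (x1 - x3) - y1 mod 7 = 0 * (0 - 0) - 2 = 5

2P = (0, 5)


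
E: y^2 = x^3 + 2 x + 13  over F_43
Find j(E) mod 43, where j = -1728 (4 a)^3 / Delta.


Delta = -16(4 a^3 + 27 b^2) mod 43 = 10
-1728 * (4 a)^3 = -1728 * (4*2)^3 mod 43 = 32
j = 32 * 10^(-1) mod 43 = 29

j = 29 (mod 43)


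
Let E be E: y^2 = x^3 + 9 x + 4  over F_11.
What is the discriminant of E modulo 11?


4 a^3 + 27 b^2 = 4*9^3 + 27*4^2 = 2916 + 432 = 3348
Delta = -16 * (3348) = -53568
Delta mod 11 = 2

Delta = 2 (mod 11)


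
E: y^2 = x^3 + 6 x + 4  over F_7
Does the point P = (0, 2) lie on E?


Check whether y^2 = x^3 + 6 x + 4 (mod 7) for (x, y) = (0, 2).
LHS: y^2 = 2^2 mod 7 = 4
RHS: x^3 + 6 x + 4 = 0^3 + 6*0 + 4 mod 7 = 4
LHS = RHS

Yes, on the curve


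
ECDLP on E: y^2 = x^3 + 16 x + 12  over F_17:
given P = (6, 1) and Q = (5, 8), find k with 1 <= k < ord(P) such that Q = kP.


Enumerate multiples of P until we hit Q = (5, 8):
  1P = (6, 1)
  2P = (7, 5)
  3P = (3, 11)
  4P = (4, 15)
  5P = (5, 9)
  6P = (2, 1)
  7P = (9, 16)
  8P = (10, 13)
  9P = (10, 4)
  10P = (9, 1)
  11P = (2, 16)
  12P = (5, 8)
Match found at i = 12.

k = 12


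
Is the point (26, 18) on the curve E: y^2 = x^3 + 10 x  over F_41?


Check whether y^2 = x^3 + 10 x + 0 (mod 41) for (x, y) = (26, 18).
LHS: y^2 = 18^2 mod 41 = 37
RHS: x^3 + 10 x + 0 = 26^3 + 10*26 + 0 mod 41 = 1
LHS != RHS

No, not on the curve


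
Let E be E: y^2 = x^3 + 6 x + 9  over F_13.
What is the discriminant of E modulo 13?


4 a^3 + 27 b^2 = 4*6^3 + 27*9^2 = 864 + 2187 = 3051
Delta = -16 * (3051) = -48816
Delta mod 13 = 12

Delta = 12 (mod 13)


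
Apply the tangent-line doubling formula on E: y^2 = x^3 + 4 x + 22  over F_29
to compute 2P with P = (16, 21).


Doubling: s = (3 x1^2 + a) / (2 y1)
s = (3*16^2 + 4) / (2*21) mod 29 = 17
x3 = s^2 - 2 x1 mod 29 = 17^2 - 2*16 = 25
y3 = s (x1 - x3) - y1 mod 29 = 17 * (16 - 25) - 21 = 0

2P = (25, 0)


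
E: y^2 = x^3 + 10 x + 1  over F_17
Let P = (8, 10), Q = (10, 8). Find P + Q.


P != Q, so use the chord formula.
s = (y2 - y1) / (x2 - x1) = (15) / (2) mod 17 = 16
x3 = s^2 - x1 - x2 mod 17 = 16^2 - 8 - 10 = 0
y3 = s (x1 - x3) - y1 mod 17 = 16 * (8 - 0) - 10 = 16

P + Q = (0, 16)


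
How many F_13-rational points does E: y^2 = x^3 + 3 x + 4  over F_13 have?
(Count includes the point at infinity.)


For each x in F_13, count y with y^2 = x^3 + 3 x + 4 mod 13:
  x = 0: RHS = 4, y in [2, 11]  -> 2 point(s)
  x = 3: RHS = 1, y in [1, 12]  -> 2 point(s)
  x = 5: RHS = 1, y in [1, 12]  -> 2 point(s)
  x = 6: RHS = 4, y in [2, 11]  -> 2 point(s)
  x = 7: RHS = 4, y in [2, 11]  -> 2 point(s)
  x = 11: RHS = 3, y in [4, 9]  -> 2 point(s)
  x = 12: RHS = 0, y in [0]  -> 1 point(s)
Affine points: 13. Add the point at infinity: total = 14.

#E(F_13) = 14


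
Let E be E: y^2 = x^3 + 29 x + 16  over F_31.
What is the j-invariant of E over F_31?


Delta = -16(4 a^3 + 27 b^2) mod 31 = 1
-1728 * (4 a)^3 = -1728 * (4*29)^3 mod 31 = 27
j = 27 * 1^(-1) mod 31 = 27

j = 27 (mod 31)


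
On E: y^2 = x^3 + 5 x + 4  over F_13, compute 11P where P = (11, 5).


k = 11 = 1011_2 (binary, LSB first: 1101)
Double-and-add from P = (11, 5):
  bit 0 = 1: acc = O + (11, 5) = (11, 5)
  bit 1 = 1: acc = (11, 5) + (0, 2) = (1, 6)
  bit 2 = 0: acc unchanged = (1, 6)
  bit 3 = 1: acc = (1, 6) + (6, 9) = (10, 12)

11P = (10, 12)


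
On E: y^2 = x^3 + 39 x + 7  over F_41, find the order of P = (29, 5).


Compute successive multiples of P until we hit O:
  1P = (29, 5)
  2P = (28, 38)
  3P = (7, 7)
  4P = (25, 17)
  5P = (37, 19)
  6P = (37, 22)
  7P = (25, 24)
  8P = (7, 34)
  ... (continuing to 11P)
  11P = O

ord(P) = 11


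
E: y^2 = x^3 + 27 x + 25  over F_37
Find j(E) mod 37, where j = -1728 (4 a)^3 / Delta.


Delta = -16(4 a^3 + 27 b^2) mod 37 = 16
-1728 * (4 a)^3 = -1728 * (4*27)^3 mod 37 = 36
j = 36 * 16^(-1) mod 37 = 30

j = 30 (mod 37)


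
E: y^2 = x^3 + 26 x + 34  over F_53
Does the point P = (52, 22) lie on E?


Check whether y^2 = x^3 + 26 x + 34 (mod 53) for (x, y) = (52, 22).
LHS: y^2 = 22^2 mod 53 = 7
RHS: x^3 + 26 x + 34 = 52^3 + 26*52 + 34 mod 53 = 7
LHS = RHS

Yes, on the curve


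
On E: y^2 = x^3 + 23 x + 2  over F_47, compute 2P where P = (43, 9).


Doubling: s = (3 x1^2 + a) / (2 y1)
s = (3*43^2 + 23) / (2*9) mod 47 = 17
x3 = s^2 - 2 x1 mod 47 = 17^2 - 2*43 = 15
y3 = s (x1 - x3) - y1 mod 47 = 17 * (43 - 15) - 9 = 44

2P = (15, 44)


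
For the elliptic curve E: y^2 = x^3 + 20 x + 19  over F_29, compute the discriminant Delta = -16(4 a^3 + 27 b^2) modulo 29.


4 a^3 + 27 b^2 = 4*20^3 + 27*19^2 = 32000 + 9747 = 41747
Delta = -16 * (41747) = -667952
Delta mod 29 = 5

Delta = 5 (mod 29)


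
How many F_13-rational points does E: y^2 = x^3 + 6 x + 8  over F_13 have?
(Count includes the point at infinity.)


For each x in F_13, count y with y^2 = x^3 + 6 x + 8 mod 13:
  x = 3: RHS = 1, y in [1, 12]  -> 2 point(s)
  x = 6: RHS = 0, y in [0]  -> 1 point(s)
  x = 7: RHS = 3, y in [4, 9]  -> 2 point(s)
  x = 8: RHS = 9, y in [3, 10]  -> 2 point(s)
  x = 11: RHS = 1, y in [1, 12]  -> 2 point(s)
  x = 12: RHS = 1, y in [1, 12]  -> 2 point(s)
Affine points: 11. Add the point at infinity: total = 12.

#E(F_13) = 12


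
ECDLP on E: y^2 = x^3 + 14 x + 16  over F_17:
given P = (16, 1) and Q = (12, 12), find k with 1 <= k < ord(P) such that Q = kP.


Enumerate multiples of P until we hit Q = (12, 12):
  1P = (16, 1)
  2P = (2, 16)
  3P = (7, 10)
  4P = (12, 12)
Match found at i = 4.

k = 4


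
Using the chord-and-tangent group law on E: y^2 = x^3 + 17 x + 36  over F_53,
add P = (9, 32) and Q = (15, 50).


P != Q, so use the chord formula.
s = (y2 - y1) / (x2 - x1) = (18) / (6) mod 53 = 3
x3 = s^2 - x1 - x2 mod 53 = 3^2 - 9 - 15 = 38
y3 = s (x1 - x3) - y1 mod 53 = 3 * (9 - 38) - 32 = 40

P + Q = (38, 40)


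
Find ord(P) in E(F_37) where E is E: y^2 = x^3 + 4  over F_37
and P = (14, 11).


Compute successive multiples of P until we hit O:
  1P = (14, 11)
  2P = (2, 7)
  3P = (17, 25)
  4P = (36, 22)
  5P = (15, 7)
  6P = (24, 29)
  7P = (20, 30)
  8P = (12, 20)
  ... (continuing to 39P)
  39P = O

ord(P) = 39


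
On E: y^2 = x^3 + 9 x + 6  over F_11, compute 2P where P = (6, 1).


k = 2 = 10_2 (binary, LSB first: 01)
Double-and-add from P = (6, 1):
  bit 0 = 0: acc unchanged = O
  bit 1 = 1: acc = O + (3, 4) = (3, 4)

2P = (3, 4)


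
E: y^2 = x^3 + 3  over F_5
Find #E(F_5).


For each x in F_5, count y with y^2 = x^3 + 0 x + 3 mod 5:
  x = 1: RHS = 4, y in [2, 3]  -> 2 point(s)
  x = 2: RHS = 1, y in [1, 4]  -> 2 point(s)
  x = 3: RHS = 0, y in [0]  -> 1 point(s)
Affine points: 5. Add the point at infinity: total = 6.

#E(F_5) = 6


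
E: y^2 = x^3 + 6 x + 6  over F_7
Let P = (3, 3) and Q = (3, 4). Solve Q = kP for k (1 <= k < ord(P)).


Enumerate multiples of P until we hit Q = (3, 4):
  1P = (3, 3)
  2P = (5, 0)
  3P = (3, 4)
Match found at i = 3.

k = 3


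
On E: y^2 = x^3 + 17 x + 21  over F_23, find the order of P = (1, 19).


Compute successive multiples of P until we hit O:
  1P = (1, 19)
  2P = (10, 15)
  3P = (21, 18)
  4P = (19, 21)
  5P = (5, 1)
  6P = (20, 9)
  7P = (14, 6)
  8P = (9, 12)
  ... (continuing to 28P)
  28P = O

ord(P) = 28


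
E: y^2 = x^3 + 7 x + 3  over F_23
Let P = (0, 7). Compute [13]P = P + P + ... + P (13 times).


k = 13 = 1101_2 (binary, LSB first: 1011)
Double-and-add from P = (0, 7):
  bit 0 = 1: acc = O + (0, 7) = (0, 7)
  bit 1 = 0: acc unchanged = (0, 7)
  bit 2 = 1: acc = (0, 7) + (11, 10) = (2, 5)
  bit 3 = 1: acc = (2, 5) + (4, 16) = (7, 2)

13P = (7, 2)


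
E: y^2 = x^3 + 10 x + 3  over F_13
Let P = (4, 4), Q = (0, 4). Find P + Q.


P != Q, so use the chord formula.
s = (y2 - y1) / (x2 - x1) = (0) / (9) mod 13 = 0
x3 = s^2 - x1 - x2 mod 13 = 0^2 - 4 - 0 = 9
y3 = s (x1 - x3) - y1 mod 13 = 0 * (4 - 9) - 4 = 9

P + Q = (9, 9)


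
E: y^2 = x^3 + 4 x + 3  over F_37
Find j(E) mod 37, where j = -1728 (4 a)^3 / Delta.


Delta = -16(4 a^3 + 27 b^2) mod 37 = 8
-1728 * (4 a)^3 = -1728 * (4*4)^3 mod 37 = 27
j = 27 * 8^(-1) mod 37 = 8

j = 8 (mod 37)


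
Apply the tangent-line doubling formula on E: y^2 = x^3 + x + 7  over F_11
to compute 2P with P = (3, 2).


Doubling: s = (3 x1^2 + a) / (2 y1)
s = (3*3^2 + 1) / (2*2) mod 11 = 7
x3 = s^2 - 2 x1 mod 11 = 7^2 - 2*3 = 10
y3 = s (x1 - x3) - y1 mod 11 = 7 * (3 - 10) - 2 = 4

2P = (10, 4)


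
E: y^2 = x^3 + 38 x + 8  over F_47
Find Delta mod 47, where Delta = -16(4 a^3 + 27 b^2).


4 a^3 + 27 b^2 = 4*38^3 + 27*8^2 = 219488 + 1728 = 221216
Delta = -16 * (221216) = -3539456
Delta mod 47 = 20

Delta = 20 (mod 47)


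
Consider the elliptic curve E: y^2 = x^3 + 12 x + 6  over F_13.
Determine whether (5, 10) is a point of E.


Check whether y^2 = x^3 + 12 x + 6 (mod 13) for (x, y) = (5, 10).
LHS: y^2 = 10^2 mod 13 = 9
RHS: x^3 + 12 x + 6 = 5^3 + 12*5 + 6 mod 13 = 9
LHS = RHS

Yes, on the curve


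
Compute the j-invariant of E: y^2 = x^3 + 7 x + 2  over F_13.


Delta = -16(4 a^3 + 27 b^2) mod 13 = 6
-1728 * (4 a)^3 = -1728 * (4*7)^3 mod 13 = 8
j = 8 * 6^(-1) mod 13 = 10

j = 10 (mod 13)


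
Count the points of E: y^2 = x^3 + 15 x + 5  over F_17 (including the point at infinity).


For each x in F_17, count y with y^2 = x^3 + 15 x + 5 mod 17:
  x = 1: RHS = 4, y in [2, 15]  -> 2 point(s)
  x = 2: RHS = 9, y in [3, 14]  -> 2 point(s)
  x = 3: RHS = 9, y in [3, 14]  -> 2 point(s)
  x = 5: RHS = 1, y in [1, 16]  -> 2 point(s)
  x = 8: RHS = 8, y in [5, 12]  -> 2 point(s)
  x = 9: RHS = 2, y in [6, 11]  -> 2 point(s)
  x = 10: RHS = 16, y in [4, 13]  -> 2 point(s)
  x = 12: RHS = 9, y in [3, 14]  -> 2 point(s)
  x = 13: RHS = 0, y in [0]  -> 1 point(s)
  x = 14: RHS = 1, y in [1, 16]  -> 2 point(s)
  x = 15: RHS = 1, y in [1, 16]  -> 2 point(s)
Affine points: 21. Add the point at infinity: total = 22.

#E(F_17) = 22


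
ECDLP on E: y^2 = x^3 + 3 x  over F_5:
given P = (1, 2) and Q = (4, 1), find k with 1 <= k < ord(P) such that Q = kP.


Enumerate multiples of P until we hit Q = (4, 1):
  1P = (1, 2)
  2P = (4, 1)
Match found at i = 2.

k = 2


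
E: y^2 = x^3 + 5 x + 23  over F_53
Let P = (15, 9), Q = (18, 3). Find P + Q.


P != Q, so use the chord formula.
s = (y2 - y1) / (x2 - x1) = (47) / (3) mod 53 = 51
x3 = s^2 - x1 - x2 mod 53 = 51^2 - 15 - 18 = 24
y3 = s (x1 - x3) - y1 mod 53 = 51 * (15 - 24) - 9 = 9

P + Q = (24, 9)


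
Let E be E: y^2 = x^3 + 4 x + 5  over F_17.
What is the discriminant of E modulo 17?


4 a^3 + 27 b^2 = 4*4^3 + 27*5^2 = 256 + 675 = 931
Delta = -16 * (931) = -14896
Delta mod 17 = 13

Delta = 13 (mod 17)


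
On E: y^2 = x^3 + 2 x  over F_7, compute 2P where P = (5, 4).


Doubling: s = (3 x1^2 + a) / (2 y1)
s = (3*5^2 + 2) / (2*4) mod 7 = 0
x3 = s^2 - 2 x1 mod 7 = 0^2 - 2*5 = 4
y3 = s (x1 - x3) - y1 mod 7 = 0 * (5 - 4) - 4 = 3

2P = (4, 3)


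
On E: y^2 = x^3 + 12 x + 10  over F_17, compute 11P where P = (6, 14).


k = 11 = 1011_2 (binary, LSB first: 1101)
Double-and-add from P = (6, 14):
  bit 0 = 1: acc = O + (6, 14) = (6, 14)
  bit 1 = 1: acc = (6, 14) + (14, 10) = (10, 5)
  bit 2 = 0: acc unchanged = (10, 5)
  bit 3 = 1: acc = (10, 5) + (5, 12) = (6, 3)

11P = (6, 3)


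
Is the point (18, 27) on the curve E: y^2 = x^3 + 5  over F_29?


Check whether y^2 = x^3 + 0 x + 5 (mod 29) for (x, y) = (18, 27).
LHS: y^2 = 27^2 mod 29 = 4
RHS: x^3 + 0 x + 5 = 18^3 + 0*18 + 5 mod 29 = 8
LHS != RHS

No, not on the curve


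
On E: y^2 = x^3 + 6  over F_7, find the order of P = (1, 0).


Compute successive multiples of P until we hit O:
  1P = (1, 0)
  2P = O

ord(P) = 2


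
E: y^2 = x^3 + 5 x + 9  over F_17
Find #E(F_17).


For each x in F_17, count y with y^2 = x^3 + 5 x + 9 mod 17:
  x = 0: RHS = 9, y in [3, 14]  -> 2 point(s)
  x = 1: RHS = 15, y in [7, 10]  -> 2 point(s)
  x = 3: RHS = 0, y in [0]  -> 1 point(s)
  x = 4: RHS = 8, y in [5, 12]  -> 2 point(s)
  x = 6: RHS = 0, y in [0]  -> 1 point(s)
  x = 7: RHS = 13, y in [8, 9]  -> 2 point(s)
  x = 8: RHS = 0, y in [0]  -> 1 point(s)
  x = 9: RHS = 1, y in [1, 16]  -> 2 point(s)
  x = 11: RHS = 1, y in [1, 16]  -> 2 point(s)
  x = 14: RHS = 1, y in [1, 16]  -> 2 point(s)
  x = 15: RHS = 8, y in [5, 12]  -> 2 point(s)
Affine points: 19. Add the point at infinity: total = 20.

#E(F_17) = 20


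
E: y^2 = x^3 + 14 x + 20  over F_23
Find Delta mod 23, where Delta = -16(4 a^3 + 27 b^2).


4 a^3 + 27 b^2 = 4*14^3 + 27*20^2 = 10976 + 10800 = 21776
Delta = -16 * (21776) = -348416
Delta mod 23 = 11

Delta = 11 (mod 23)


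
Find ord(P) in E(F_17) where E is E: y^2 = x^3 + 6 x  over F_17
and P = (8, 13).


Compute successive multiples of P until we hit O:
  1P = (8, 13)
  2P = (9, 16)
  3P = (9, 1)
  4P = (8, 4)
  5P = O

ord(P) = 5


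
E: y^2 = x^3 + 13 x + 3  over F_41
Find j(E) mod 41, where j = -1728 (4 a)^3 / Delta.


Delta = -16(4 a^3 + 27 b^2) mod 41 = 29
-1728 * (4 a)^3 = -1728 * (4*13)^3 mod 41 = 9
j = 9 * 29^(-1) mod 41 = 30

j = 30 (mod 41)


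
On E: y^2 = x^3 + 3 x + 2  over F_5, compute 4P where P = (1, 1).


k = 4 = 100_2 (binary, LSB first: 001)
Double-and-add from P = (1, 1):
  bit 0 = 0: acc unchanged = O
  bit 1 = 0: acc unchanged = O
  bit 2 = 1: acc = O + (1, 4) = (1, 4)

4P = (1, 4)


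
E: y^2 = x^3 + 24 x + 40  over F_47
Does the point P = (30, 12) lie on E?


Check whether y^2 = x^3 + 24 x + 40 (mod 47) for (x, y) = (30, 12).
LHS: y^2 = 12^2 mod 47 = 3
RHS: x^3 + 24 x + 40 = 30^3 + 24*30 + 40 mod 47 = 30
LHS != RHS

No, not on the curve


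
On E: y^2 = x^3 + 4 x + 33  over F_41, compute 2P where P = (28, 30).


Doubling: s = (3 x1^2 + a) / (2 y1)
s = (3*28^2 + 4) / (2*30) mod 41 = 1
x3 = s^2 - 2 x1 mod 41 = 1^2 - 2*28 = 27
y3 = s (x1 - x3) - y1 mod 41 = 1 * (28 - 27) - 30 = 12

2P = (27, 12)


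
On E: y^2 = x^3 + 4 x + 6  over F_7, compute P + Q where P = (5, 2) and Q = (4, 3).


P != Q, so use the chord formula.
s = (y2 - y1) / (x2 - x1) = (1) / (6) mod 7 = 6
x3 = s^2 - x1 - x2 mod 7 = 6^2 - 5 - 4 = 6
y3 = s (x1 - x3) - y1 mod 7 = 6 * (5 - 6) - 2 = 6

P + Q = (6, 6)


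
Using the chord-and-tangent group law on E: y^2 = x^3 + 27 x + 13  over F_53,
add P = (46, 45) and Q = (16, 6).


P != Q, so use the chord formula.
s = (y2 - y1) / (x2 - x1) = (14) / (23) mod 53 = 49
x3 = s^2 - x1 - x2 mod 53 = 49^2 - 46 - 16 = 7
y3 = s (x1 - x3) - y1 mod 53 = 49 * (46 - 7) - 45 = 11

P + Q = (7, 11)


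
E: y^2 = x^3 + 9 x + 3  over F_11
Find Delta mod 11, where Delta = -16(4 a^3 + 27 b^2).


4 a^3 + 27 b^2 = 4*9^3 + 27*3^2 = 2916 + 243 = 3159
Delta = -16 * (3159) = -50544
Delta mod 11 = 1

Delta = 1 (mod 11)


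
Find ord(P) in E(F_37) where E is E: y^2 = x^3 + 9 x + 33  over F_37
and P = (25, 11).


Compute successive multiples of P until we hit O:
  1P = (25, 11)
  2P = (27, 33)
  3P = (32, 23)
  4P = (29, 35)
  5P = (19, 25)
  6P = (19, 12)
  7P = (29, 2)
  8P = (32, 14)
  ... (continuing to 11P)
  11P = O

ord(P) = 11


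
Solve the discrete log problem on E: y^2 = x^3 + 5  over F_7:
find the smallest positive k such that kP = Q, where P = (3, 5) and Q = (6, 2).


Enumerate multiples of P until we hit Q = (6, 2):
  1P = (3, 5)
  2P = (5, 5)
  3P = (6, 2)
Match found at i = 3.

k = 3


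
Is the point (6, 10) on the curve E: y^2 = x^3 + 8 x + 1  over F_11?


Check whether y^2 = x^3 + 8 x + 1 (mod 11) for (x, y) = (6, 10).
LHS: y^2 = 10^2 mod 11 = 1
RHS: x^3 + 8 x + 1 = 6^3 + 8*6 + 1 mod 11 = 1
LHS = RHS

Yes, on the curve


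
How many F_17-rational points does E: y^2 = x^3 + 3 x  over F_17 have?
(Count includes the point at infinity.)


For each x in F_17, count y with y^2 = x^3 + 3 x + 0 mod 17:
  x = 0: RHS = 0, y in [0]  -> 1 point(s)
  x = 1: RHS = 4, y in [2, 15]  -> 2 point(s)
  x = 3: RHS = 2, y in [6, 11]  -> 2 point(s)
  x = 4: RHS = 8, y in [5, 12]  -> 2 point(s)
  x = 5: RHS = 4, y in [2, 15]  -> 2 point(s)
  x = 6: RHS = 13, y in [8, 9]  -> 2 point(s)
  x = 8: RHS = 9, y in [3, 14]  -> 2 point(s)
  x = 9: RHS = 8, y in [5, 12]  -> 2 point(s)
  x = 11: RHS = 4, y in [2, 15]  -> 2 point(s)
  x = 12: RHS = 13, y in [8, 9]  -> 2 point(s)
  x = 13: RHS = 9, y in [3, 14]  -> 2 point(s)
  x = 14: RHS = 15, y in [7, 10]  -> 2 point(s)
  x = 16: RHS = 13, y in [8, 9]  -> 2 point(s)
Affine points: 25. Add the point at infinity: total = 26.

#E(F_17) = 26


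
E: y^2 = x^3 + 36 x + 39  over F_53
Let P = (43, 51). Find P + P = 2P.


Doubling: s = (3 x1^2 + a) / (2 y1)
s = (3*43^2 + 36) / (2*51) mod 53 = 22
x3 = s^2 - 2 x1 mod 53 = 22^2 - 2*43 = 27
y3 = s (x1 - x3) - y1 mod 53 = 22 * (43 - 27) - 51 = 36

2P = (27, 36)


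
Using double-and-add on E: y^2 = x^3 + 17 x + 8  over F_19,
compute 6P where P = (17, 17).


k = 6 = 110_2 (binary, LSB first: 011)
Double-and-add from P = (17, 17):
  bit 0 = 0: acc unchanged = O
  bit 1 = 1: acc = O + (15, 16) = (15, 16)
  bit 2 = 1: acc = (15, 16) + (14, 8) = (16, 14)

6P = (16, 14)
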